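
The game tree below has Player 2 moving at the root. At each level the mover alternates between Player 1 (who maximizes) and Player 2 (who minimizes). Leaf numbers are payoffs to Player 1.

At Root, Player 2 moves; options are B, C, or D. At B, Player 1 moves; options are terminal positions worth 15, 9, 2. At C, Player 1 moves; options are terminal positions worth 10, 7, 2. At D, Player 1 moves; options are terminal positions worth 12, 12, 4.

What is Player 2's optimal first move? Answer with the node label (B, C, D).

B (Player 1): max(15, 9, 2) = 15
C (Player 1): max(10, 7, 2) = 10
D (Player 1): max(12, 12, 4) = 12
Root (Player 2): min(15, 10, 12) = 10
Player 2 picks the child with the lowest value: C (value 10).

C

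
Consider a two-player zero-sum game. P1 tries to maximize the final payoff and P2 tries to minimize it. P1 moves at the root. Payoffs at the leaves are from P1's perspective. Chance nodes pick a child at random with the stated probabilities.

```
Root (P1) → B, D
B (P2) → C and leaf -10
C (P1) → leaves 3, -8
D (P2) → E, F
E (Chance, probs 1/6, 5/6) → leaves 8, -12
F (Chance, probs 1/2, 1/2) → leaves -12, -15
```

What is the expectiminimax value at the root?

C (P1): max(3, -8) = 3
B (P2): min(3, -10) = -10
E (Chance): 1/6·8 + 5/6·-12 = -8.67
F (Chance): 1/2·-12 + 1/2·-15 = -13.5
D (P2): min(-8.67, -13.5) = -13.5
Root (P1): max(-10, -13.5) = -10

-10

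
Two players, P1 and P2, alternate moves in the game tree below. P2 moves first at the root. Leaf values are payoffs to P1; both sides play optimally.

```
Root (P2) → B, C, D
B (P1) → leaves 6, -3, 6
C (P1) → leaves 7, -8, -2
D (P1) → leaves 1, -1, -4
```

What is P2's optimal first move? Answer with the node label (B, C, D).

D

B (P1): max(6, -3, 6) = 6
C (P1): max(7, -8, -2) = 7
D (P1): max(1, -1, -4) = 1
Root (P2): min(6, 7, 1) = 1
P2 picks the child with the lowest value: D (value 1).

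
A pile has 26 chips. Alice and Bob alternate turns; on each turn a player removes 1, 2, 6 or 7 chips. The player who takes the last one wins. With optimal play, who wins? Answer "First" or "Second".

Positions where the player to move wins (W) vs loses (L):
i:   0  1  2  3  4  5  6  7  8  9 10 11 12 13 14 15 16 17 18 19 20 21 22 23 24 25 26
     L  W  W  L  W  W  W  W  L  W  W  L  W  W  W  W  L  W  W  L  W  W  W  W  L  W  W
Position 26 is W, so the first player wins.

First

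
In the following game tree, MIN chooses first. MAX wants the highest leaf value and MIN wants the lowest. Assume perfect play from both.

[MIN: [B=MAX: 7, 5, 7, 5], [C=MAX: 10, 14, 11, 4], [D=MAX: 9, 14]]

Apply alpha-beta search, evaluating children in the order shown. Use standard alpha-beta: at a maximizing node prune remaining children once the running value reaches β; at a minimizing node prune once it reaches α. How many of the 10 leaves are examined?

B [α=-∞,β=+∞]: v=7
C [α=-∞,β=7]: v=10 after child 1 ≥ β → β-cutoff, skip 3
D [α=-∞,β=7]: v=9 after child 1 ≥ β → β-cutoff, skip 1
Root [α=-∞,β=+∞]: v=7
Leaves evaluated: 6 of 10.

6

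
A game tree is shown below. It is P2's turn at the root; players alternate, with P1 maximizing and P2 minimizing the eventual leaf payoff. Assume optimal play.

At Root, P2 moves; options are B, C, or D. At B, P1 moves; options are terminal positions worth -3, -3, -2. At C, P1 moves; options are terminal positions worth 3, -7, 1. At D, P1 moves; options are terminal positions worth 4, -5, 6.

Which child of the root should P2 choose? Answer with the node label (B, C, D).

B (P1): max(-3, -3, -2) = -2
C (P1): max(3, -7, 1) = 3
D (P1): max(4, -5, 6) = 6
Root (P2): min(-2, 3, 6) = -2
P2 picks the child with the lowest value: B (value -2).

B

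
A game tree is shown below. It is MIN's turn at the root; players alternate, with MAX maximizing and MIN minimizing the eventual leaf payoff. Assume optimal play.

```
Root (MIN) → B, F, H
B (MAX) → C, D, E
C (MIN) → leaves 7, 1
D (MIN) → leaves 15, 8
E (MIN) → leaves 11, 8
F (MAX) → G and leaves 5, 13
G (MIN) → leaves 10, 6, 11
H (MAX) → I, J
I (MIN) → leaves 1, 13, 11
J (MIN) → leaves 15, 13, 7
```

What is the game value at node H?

I: min(1, 13, 11) = 1
J: min(15, 13, 7) = 7
H: max(1, 7) = 7

7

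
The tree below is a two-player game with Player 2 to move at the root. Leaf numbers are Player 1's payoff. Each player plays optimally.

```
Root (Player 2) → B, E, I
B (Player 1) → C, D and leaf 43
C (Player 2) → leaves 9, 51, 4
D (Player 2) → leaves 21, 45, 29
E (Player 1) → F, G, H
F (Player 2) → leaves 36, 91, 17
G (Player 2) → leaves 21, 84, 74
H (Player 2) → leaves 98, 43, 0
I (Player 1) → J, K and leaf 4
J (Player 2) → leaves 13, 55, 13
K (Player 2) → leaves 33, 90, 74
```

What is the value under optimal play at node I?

33

J: min(13, 55, 13) = 13
K: min(33, 90, 74) = 33
I: max(13, 33, 4) = 33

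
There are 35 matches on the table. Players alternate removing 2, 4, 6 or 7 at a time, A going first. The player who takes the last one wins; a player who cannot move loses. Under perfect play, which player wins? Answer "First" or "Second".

First

Positions where the player to move wins (W) vs loses (L):
i:   0  1  2  3  4  5  6  7  8  9 10 11 12 13 14 15 16 17 18 19 20 21 22 23 24 25 26 27 28 29 30 31 32 33 34 35
     L  L  W  W  W  W  W  W  W  L  L  W  W  W  W  W  W  W  L  L  W  W  W  W  W  W  W  L  L  W  W  W  W  W  W  W
Position 35 is W, so the first player wins.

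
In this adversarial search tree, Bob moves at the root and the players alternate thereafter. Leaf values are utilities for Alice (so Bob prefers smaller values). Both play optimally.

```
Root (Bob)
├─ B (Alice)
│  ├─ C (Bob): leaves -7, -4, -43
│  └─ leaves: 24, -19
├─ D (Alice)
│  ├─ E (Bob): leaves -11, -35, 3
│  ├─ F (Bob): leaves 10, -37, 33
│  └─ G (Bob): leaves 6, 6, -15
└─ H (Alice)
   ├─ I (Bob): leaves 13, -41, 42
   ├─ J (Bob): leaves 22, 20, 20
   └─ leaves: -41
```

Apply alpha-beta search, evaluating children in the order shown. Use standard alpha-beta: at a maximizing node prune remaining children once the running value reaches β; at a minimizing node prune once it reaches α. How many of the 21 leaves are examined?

C [α=-∞,β=+∞]: v=-43
B [α=-∞,β=+∞]: v=24
E [α=-∞,β=24]: v=-35
F [α=-35,β=24]: v=-37 after child 2 ≤ α → α-cutoff, skip 1
G [α=-35,β=24]: v=-15
D [α=-∞,β=24]: v=-15
I [α=-∞,β=-15]: v=-41
J [α=-41,β=-15]: v=20
H [α=-∞,β=-15]: v=20 after child 2 ≥ β → β-cutoff, skip 1
Root [α=-∞,β=+∞]: v=-15
Leaves evaluated: 19 of 21.

19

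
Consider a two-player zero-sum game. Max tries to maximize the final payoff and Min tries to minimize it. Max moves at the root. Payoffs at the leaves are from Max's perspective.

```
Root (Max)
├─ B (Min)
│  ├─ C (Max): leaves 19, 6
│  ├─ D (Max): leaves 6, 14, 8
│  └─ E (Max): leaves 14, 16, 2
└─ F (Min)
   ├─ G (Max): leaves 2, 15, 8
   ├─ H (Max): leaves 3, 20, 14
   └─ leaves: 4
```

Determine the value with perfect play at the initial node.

14

C (Max): max(19, 6) = 19
D (Max): max(6, 14, 8) = 14
E (Max): max(14, 16, 2) = 16
B (Min): min(19, 14, 16) = 14
G (Max): max(2, 15, 8) = 15
H (Max): max(3, 20, 14) = 20
F (Min): min(15, 20, 4) = 4
Root (Max): max(14, 4) = 14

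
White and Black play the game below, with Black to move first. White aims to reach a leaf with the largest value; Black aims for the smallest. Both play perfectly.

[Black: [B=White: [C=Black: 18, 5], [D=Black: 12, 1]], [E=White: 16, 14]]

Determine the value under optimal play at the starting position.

5

C (Black): min(18, 5) = 5
D (Black): min(12, 1) = 1
B (White): max(5, 1) = 5
E (White): max(16, 14) = 16
Root (Black): min(5, 16) = 5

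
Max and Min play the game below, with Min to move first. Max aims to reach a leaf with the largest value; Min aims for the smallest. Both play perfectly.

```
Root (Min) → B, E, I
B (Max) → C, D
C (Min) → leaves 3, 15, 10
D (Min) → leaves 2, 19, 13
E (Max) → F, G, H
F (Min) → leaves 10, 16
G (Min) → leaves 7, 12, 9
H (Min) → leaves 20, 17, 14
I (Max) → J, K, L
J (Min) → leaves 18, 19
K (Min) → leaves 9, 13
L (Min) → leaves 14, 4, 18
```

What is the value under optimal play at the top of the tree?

3

C (Min): min(3, 15, 10) = 3
D (Min): min(2, 19, 13) = 2
B (Max): max(3, 2) = 3
F (Min): min(10, 16) = 10
G (Min): min(7, 12, 9) = 7
H (Min): min(20, 17, 14) = 14
E (Max): max(10, 7, 14) = 14
J (Min): min(18, 19) = 18
K (Min): min(9, 13) = 9
L (Min): min(14, 4, 18) = 4
I (Max): max(18, 9, 4) = 18
Root (Min): min(3, 14, 18) = 3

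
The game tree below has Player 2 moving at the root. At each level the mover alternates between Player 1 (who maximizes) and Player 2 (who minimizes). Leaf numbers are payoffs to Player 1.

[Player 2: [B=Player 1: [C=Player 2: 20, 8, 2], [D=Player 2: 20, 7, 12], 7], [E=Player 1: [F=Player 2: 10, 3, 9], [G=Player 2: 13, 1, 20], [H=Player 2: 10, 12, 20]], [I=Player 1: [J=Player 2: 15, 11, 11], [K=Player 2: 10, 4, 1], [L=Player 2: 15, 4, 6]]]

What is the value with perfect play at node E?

F: min(10, 3, 9) = 3
G: min(13, 1, 20) = 1
H: min(10, 12, 20) = 10
E: max(3, 1, 10) = 10

10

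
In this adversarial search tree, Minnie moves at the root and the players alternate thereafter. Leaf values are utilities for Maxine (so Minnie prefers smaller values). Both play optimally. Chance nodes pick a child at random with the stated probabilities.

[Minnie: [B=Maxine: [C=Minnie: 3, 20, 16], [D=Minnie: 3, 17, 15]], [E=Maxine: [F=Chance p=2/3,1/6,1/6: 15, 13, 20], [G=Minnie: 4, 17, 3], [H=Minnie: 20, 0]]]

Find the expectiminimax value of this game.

C (Minnie): min(3, 20, 16) = 3
D (Minnie): min(3, 17, 15) = 3
B (Maxine): max(3, 3) = 3
F (Chance): 2/3·15 + 1/6·13 + 1/6·20 = 15.5
G (Minnie): min(4, 17, 3) = 3
H (Minnie): min(20, 0) = 0
E (Maxine): max(15.5, 3, 0) = 15.5
Root (Minnie): min(3, 15.5) = 3

3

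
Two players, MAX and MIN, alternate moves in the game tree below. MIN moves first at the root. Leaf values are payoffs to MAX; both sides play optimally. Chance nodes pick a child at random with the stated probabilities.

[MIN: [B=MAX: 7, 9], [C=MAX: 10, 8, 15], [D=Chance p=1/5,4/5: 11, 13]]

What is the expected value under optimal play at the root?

9

B (MAX): max(7, 9) = 9
C (MAX): max(10, 8, 15) = 15
D (Chance): 1/5·11 + 4/5·13 = 12.6
Root (MIN): min(9, 15, 12.6) = 9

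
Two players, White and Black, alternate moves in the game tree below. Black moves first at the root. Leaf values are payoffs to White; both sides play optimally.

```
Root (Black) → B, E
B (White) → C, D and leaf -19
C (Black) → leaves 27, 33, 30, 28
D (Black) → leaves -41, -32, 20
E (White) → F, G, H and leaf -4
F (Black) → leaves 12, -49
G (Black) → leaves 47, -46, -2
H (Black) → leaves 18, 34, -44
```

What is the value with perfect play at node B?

C: min(27, 33, 30, 28) = 27
D: min(-41, -32, 20) = -41
B: max(27, -41, -19) = 27

27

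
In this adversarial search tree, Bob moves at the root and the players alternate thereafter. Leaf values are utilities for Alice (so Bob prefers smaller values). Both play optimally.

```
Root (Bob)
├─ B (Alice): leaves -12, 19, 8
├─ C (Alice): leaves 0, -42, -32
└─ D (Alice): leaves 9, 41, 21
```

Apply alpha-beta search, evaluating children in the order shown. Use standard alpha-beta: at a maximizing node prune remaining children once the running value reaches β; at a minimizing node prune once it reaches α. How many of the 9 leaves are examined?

7

B [α=-∞,β=+∞]: v=19
C [α=-∞,β=19]: v=0
D [α=-∞,β=0]: v=9 after child 1 ≥ β → β-cutoff, skip 2
Root [α=-∞,β=+∞]: v=0
Leaves evaluated: 7 of 9.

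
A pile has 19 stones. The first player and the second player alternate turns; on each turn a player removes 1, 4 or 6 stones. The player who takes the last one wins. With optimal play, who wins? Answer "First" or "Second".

Mark each pile size as W (mover wins) or L (mover loses):
i:   0  1  2  3  4  5  6  7  8  9 10 11 12 13 14 15 16 17 18 19
     L  W  L  W  W  L  W  L  W  W  L  W  L  W  W  L  W  L  W  W
Position 19 is W, so the first player wins.

First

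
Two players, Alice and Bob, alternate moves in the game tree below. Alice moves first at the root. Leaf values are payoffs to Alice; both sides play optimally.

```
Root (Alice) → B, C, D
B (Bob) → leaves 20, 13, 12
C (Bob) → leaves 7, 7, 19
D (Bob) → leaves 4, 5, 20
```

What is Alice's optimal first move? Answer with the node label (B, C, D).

B (Bob): min(20, 13, 12) = 12
C (Bob): min(7, 7, 19) = 7
D (Bob): min(4, 5, 20) = 4
Root (Alice): max(12, 7, 4) = 12
Alice picks the child with the highest value: B (value 12).

B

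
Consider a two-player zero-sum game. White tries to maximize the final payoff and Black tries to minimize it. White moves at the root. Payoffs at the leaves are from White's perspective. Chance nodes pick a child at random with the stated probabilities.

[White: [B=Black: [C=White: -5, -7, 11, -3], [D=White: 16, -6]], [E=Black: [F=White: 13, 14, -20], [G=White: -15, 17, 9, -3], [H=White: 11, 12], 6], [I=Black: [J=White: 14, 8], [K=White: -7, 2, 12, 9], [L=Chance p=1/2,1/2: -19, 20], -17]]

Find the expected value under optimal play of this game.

11

C (White): max(-5, -7, 11, -3) = 11
D (White): max(16, -6) = 16
B (Black): min(11, 16) = 11
F (White): max(13, 14, -20) = 14
G (White): max(-15, 17, 9, -3) = 17
H (White): max(11, 12) = 12
E (Black): min(14, 17, 12, 6) = 6
J (White): max(14, 8) = 14
K (White): max(-7, 2, 12, 9) = 12
L (Chance): 1/2·-19 + 1/2·20 = 0.5
I (Black): min(14, 12, 0.5, -17) = -17
Root (White): max(11, 6, -17) = 11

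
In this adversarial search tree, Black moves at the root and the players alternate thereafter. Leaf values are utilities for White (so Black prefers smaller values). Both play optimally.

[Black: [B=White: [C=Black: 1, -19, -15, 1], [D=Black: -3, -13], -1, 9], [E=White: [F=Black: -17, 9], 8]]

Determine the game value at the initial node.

C (Black): min(1, -19, -15, 1) = -19
D (Black): min(-3, -13) = -13
B (White): max(-19, -13, -1, 9) = 9
F (Black): min(-17, 9) = -17
E (White): max(-17, 8) = 8
Root (Black): min(9, 8) = 8

8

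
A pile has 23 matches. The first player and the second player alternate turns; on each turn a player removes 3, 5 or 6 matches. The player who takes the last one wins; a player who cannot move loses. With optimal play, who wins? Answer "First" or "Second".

W/L table (W = player to move can force a win):
i:   0  1  2  3  4  5  6  7  8  9 10 11 12 13 14 15 16 17 18 19 20 21 22 23
     L  L  L  W  W  W  W  W  W  L  L  L  W  W  W  W  W  W  L  L  L  W  W  W
Position 23 is W, so the first player wins.

First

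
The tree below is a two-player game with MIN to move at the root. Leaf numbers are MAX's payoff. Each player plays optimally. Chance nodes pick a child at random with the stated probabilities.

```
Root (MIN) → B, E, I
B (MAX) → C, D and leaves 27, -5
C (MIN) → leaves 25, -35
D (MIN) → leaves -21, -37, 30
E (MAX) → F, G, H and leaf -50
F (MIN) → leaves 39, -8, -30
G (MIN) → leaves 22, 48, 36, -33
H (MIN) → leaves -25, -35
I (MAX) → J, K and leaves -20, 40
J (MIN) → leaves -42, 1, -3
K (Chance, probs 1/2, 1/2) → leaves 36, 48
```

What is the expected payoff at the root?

C (MIN): min(25, -35) = -35
D (MIN): min(-21, -37, 30) = -37
B (MAX): max(-35, -37, 27, -5) = 27
F (MIN): min(39, -8, -30) = -30
G (MIN): min(22, 48, 36, -33) = -33
H (MIN): min(-25, -35) = -35
E (MAX): max(-30, -33, -35, -50) = -30
J (MIN): min(-42, 1, -3) = -42
K (Chance): 1/2·36 + 1/2·48 = 42
I (MAX): max(-42, 42, -20, 40) = 42
Root (MIN): min(27, -30, 42) = -30

-30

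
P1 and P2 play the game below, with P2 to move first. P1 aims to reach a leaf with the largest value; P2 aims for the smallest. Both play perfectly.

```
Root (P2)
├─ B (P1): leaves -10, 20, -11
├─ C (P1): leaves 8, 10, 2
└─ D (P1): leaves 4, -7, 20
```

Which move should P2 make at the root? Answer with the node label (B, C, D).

C

B (P1): max(-10, 20, -11) = 20
C (P1): max(8, 10, 2) = 10
D (P1): max(4, -7, 20) = 20
Root (P2): min(20, 10, 20) = 10
P2 picks the child with the lowest value: C (value 10).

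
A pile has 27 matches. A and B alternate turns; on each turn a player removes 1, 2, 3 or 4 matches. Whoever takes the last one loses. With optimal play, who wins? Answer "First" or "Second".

First

Positions where the player to move wins (W) vs loses (L):
i:   0  1  2  3  4  5  6  7  8  9 10 11 12 13 14 15 16 17 18 19 20 21 22 23 24 25 26 27
     W  L  W  W  W  W  L  W  W  W  W  L  W  W  W  W  L  W  W  W  W  L  W  W  W  W  L  W
Position 27 is W, so the first player wins.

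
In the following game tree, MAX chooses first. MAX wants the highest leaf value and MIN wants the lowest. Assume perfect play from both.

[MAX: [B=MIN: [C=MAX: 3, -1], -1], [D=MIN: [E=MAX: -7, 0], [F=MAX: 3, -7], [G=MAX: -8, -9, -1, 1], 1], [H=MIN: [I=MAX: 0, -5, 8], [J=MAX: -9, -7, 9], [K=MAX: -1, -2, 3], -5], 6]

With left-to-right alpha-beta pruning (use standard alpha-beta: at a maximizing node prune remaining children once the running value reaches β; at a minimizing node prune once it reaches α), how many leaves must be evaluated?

22

C [α=-∞,β=+∞]: v=3
B [α=-∞,β=+∞]: v=-1
E [α=-1,β=+∞]: v=0
F [α=-1,β=0]: v=3 after child 1 ≥ β → β-cutoff, skip 1
G [α=-1,β=0]: v=1
D [α=-1,β=+∞]: v=0
I [α=0,β=+∞]: v=8
J [α=0,β=8]: v=9
K [α=0,β=8]: v=3
H [α=0,β=+∞]: v=-5
Root [α=-∞,β=+∞]: v=6
Leaves evaluated: 22 of 23.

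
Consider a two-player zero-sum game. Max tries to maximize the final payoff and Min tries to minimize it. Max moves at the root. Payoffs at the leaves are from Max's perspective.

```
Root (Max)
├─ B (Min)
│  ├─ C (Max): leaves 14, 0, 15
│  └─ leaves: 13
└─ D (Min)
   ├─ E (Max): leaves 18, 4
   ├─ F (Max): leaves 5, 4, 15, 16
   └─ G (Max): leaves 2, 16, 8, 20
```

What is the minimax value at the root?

16

C (Max): max(14, 0, 15) = 15
B (Min): min(15, 13) = 13
E (Max): max(18, 4) = 18
F (Max): max(5, 4, 15, 16) = 16
G (Max): max(2, 16, 8, 20) = 20
D (Min): min(18, 16, 20) = 16
Root (Max): max(13, 16) = 16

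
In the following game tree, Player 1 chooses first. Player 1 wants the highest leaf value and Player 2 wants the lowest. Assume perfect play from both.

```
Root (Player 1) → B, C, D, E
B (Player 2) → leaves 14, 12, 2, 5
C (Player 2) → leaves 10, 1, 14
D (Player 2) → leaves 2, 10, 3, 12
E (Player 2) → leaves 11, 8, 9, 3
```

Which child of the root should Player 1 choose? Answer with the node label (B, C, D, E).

E

B (Player 2): min(14, 12, 2, 5) = 2
C (Player 2): min(10, 1, 14) = 1
D (Player 2): min(2, 10, 3, 12) = 2
E (Player 2): min(11, 8, 9, 3) = 3
Root (Player 1): max(2, 1, 2, 3) = 3
Player 1 picks the child with the highest value: E (value 3).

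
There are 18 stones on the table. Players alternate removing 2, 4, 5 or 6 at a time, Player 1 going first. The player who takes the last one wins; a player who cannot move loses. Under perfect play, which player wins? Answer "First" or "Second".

First

Positions where the player to move wins (W) vs loses (L):
i:   0  1  2  3  4  5  6  7  8  9 10 11 12 13 14 15 16 17 18
     L  L  W  W  W  W  W  W  L  L  W  W  W  W  W  W  L  L  W
Position 18 is W, so the first player wins.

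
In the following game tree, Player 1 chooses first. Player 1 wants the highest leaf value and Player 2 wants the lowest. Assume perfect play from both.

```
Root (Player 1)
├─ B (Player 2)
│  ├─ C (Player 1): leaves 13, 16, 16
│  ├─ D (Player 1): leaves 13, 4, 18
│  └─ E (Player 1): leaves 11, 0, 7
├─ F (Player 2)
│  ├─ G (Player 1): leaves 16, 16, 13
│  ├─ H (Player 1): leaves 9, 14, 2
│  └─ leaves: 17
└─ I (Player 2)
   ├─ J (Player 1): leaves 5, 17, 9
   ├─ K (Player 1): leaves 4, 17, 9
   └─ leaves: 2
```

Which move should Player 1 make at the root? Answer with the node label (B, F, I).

C (Player 1): max(13, 16, 16) = 16
D (Player 1): max(13, 4, 18) = 18
E (Player 1): max(11, 0, 7) = 11
B (Player 2): min(16, 18, 11) = 11
G (Player 1): max(16, 16, 13) = 16
H (Player 1): max(9, 14, 2) = 14
F (Player 2): min(16, 14, 17) = 14
J (Player 1): max(5, 17, 9) = 17
K (Player 1): max(4, 17, 9) = 17
I (Player 2): min(17, 17, 2) = 2
Root (Player 1): max(11, 14, 2) = 14
Player 1 picks the child with the highest value: F (value 14).

F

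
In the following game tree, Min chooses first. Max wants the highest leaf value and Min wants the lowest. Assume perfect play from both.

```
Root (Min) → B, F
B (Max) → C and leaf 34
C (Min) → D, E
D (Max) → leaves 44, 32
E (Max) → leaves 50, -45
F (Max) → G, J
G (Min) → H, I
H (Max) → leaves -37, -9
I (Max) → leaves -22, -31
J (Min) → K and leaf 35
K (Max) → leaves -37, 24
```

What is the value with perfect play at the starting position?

24

D (Max): max(44, 32) = 44
E (Max): max(50, -45) = 50
C (Min): min(44, 50) = 44
B (Max): max(44, 34) = 44
H (Max): max(-37, -9) = -9
I (Max): max(-22, -31) = -22
G (Min): min(-9, -22) = -22
K (Max): max(-37, 24) = 24
J (Min): min(24, 35) = 24
F (Max): max(-22, 24) = 24
Root (Min): min(44, 24) = 24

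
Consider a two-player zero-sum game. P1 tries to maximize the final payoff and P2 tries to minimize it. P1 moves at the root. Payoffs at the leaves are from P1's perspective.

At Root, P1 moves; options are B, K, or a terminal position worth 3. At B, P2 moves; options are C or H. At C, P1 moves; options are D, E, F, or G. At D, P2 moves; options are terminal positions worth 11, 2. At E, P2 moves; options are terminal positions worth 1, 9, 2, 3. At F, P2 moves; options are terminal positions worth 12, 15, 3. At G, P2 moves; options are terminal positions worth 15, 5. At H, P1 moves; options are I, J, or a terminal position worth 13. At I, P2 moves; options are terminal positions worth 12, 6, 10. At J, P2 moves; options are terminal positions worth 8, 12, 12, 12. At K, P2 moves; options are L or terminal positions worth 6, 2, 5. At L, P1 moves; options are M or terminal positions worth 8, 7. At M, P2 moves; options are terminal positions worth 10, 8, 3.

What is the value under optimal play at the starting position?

D (P2): min(11, 2) = 2
E (P2): min(1, 9, 2, 3) = 1
F (P2): min(12, 15, 3) = 3
G (P2): min(15, 5) = 5
C (P1): max(2, 1, 3, 5) = 5
I (P2): min(12, 6, 10) = 6
J (P2): min(8, 12, 12, 12) = 8
H (P1): max(6, 8, 13) = 13
B (P2): min(5, 13) = 5
M (P2): min(10, 8, 3) = 3
L (P1): max(3, 8, 7) = 8
K (P2): min(8, 6, 2, 5) = 2
Root (P1): max(5, 2, 3) = 5

5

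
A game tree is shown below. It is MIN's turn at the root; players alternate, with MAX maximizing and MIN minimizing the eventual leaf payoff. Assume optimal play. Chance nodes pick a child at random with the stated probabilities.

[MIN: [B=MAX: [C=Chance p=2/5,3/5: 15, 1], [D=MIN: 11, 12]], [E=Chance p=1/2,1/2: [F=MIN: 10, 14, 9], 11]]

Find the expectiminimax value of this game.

C (Chance): 2/5·15 + 3/5·1 = 6.6
D (MIN): min(11, 12) = 11
B (MAX): max(6.6, 11) = 11
F (MIN): min(10, 14, 9) = 9
E (Chance): 1/2·9 + 1/2·11 = 10
Root (MIN): min(11, 10) = 10

10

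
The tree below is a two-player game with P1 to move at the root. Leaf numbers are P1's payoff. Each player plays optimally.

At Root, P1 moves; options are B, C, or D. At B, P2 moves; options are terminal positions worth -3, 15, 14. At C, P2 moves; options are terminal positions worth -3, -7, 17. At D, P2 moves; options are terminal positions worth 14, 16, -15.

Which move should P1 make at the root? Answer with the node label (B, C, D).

B

B (P2): min(-3, 15, 14) = -3
C (P2): min(-3, -7, 17) = -7
D (P2): min(14, 16, -15) = -15
Root (P1): max(-3, -7, -15) = -3
P1 picks the child with the highest value: B (value -3).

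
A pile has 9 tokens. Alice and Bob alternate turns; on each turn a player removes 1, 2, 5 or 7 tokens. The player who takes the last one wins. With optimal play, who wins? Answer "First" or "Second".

Second

Mark each pile size as W (mover wins) or L (mover loses):
i:   0  1  2  3  4  5  6  7  8  9
     L  W  W  L  W  W  L  W  W  L
Position 9 is L, so the second player wins.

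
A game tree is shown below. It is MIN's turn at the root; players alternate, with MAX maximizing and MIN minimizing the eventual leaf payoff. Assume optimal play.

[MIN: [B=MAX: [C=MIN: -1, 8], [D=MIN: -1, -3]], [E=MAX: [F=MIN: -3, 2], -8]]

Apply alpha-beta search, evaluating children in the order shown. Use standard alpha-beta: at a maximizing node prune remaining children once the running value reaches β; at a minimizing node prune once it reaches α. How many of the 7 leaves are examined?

6

C [α=-∞,β=+∞]: v=-1
D [α=-1,β=+∞]: v=-1 after child 1 ≤ α → α-cutoff, skip 1
B [α=-∞,β=+∞]: v=-1
F [α=-∞,β=-1]: v=-3
E [α=-∞,β=-1]: v=-3
Root [α=-∞,β=+∞]: v=-3
Leaves evaluated: 6 of 7.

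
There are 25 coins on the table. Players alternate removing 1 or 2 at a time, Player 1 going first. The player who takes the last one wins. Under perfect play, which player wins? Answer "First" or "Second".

Mark each pile size as W (mover wins) or L (mover loses):
i:   0  1  2  3  4  5  6  7  8  9 10 11 12 13 14 15 16 17 18 19 20 21 22 23 24 25
     L  W  W  L  W  W  L  W  W  L  W  W  L  W  W  L  W  W  L  W  W  L  W  W  L  W
Position 25 is W, so the first player wins.

First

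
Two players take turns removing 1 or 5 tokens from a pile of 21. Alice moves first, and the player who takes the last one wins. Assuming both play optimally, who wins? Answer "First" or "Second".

First

Positions where the player to move wins (W) vs loses (L):
i:   0  1  2  3  4  5  6  7  8  9 10 11 12 13 14 15 16 17 18 19 20 21
     L  W  L  W  L  W  L  W  L  W  L  W  L  W  L  W  L  W  L  W  L  W
Position 21 is W, so the first player wins.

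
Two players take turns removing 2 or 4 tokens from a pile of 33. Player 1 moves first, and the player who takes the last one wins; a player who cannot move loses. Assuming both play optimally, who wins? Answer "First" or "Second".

First

Mark each pile size as W (mover wins) or L (mover loses):
i:   0  1  2  3  4  5  6  7  8  9 10 11 12 13 14 15 16 17 18 19 20 21 22 23 24 25 26 27 28 29 30 31 32 33
     L  L  W  W  W  W  L  L  W  W  W  W  L  L  W  W  W  W  L  L  W  W  W  W  L  L  W  W  W  W  L  L  W  W
Position 33 is W, so the first player wins.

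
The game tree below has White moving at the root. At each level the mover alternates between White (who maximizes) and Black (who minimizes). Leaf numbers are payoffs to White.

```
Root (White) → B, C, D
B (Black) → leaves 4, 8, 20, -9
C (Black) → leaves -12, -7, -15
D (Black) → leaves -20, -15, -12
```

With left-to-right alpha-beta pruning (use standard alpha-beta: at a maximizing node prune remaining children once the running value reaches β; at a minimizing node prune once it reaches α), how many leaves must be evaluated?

6

B [α=-∞,β=+∞]: v=-9
C [α=-9,β=+∞]: v=-12 after child 1 ≤ α → α-cutoff, skip 2
D [α=-9,β=+∞]: v=-20 after child 1 ≤ α → α-cutoff, skip 2
Root [α=-∞,β=+∞]: v=-9
Leaves evaluated: 6 of 10.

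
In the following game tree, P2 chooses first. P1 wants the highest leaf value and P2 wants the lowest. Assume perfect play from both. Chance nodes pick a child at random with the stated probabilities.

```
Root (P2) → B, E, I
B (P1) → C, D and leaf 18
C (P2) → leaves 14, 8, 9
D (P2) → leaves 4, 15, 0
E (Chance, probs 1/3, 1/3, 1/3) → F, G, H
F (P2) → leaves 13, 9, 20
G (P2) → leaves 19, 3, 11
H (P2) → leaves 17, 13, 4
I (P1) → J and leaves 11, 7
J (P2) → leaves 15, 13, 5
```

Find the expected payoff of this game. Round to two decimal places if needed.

5.33

C (P2): min(14, 8, 9) = 8
D (P2): min(4, 15, 0) = 0
B (P1): max(8, 0, 18) = 18
F (P2): min(13, 9, 20) = 9
G (P2): min(19, 3, 11) = 3
H (P2): min(17, 13, 4) = 4
E (Chance): 1/3·9 + 1/3·3 + 1/3·4 = 5.33
J (P2): min(15, 13, 5) = 5
I (P1): max(5, 11, 7) = 11
Root (P2): min(18, 5.33, 11) = 5.33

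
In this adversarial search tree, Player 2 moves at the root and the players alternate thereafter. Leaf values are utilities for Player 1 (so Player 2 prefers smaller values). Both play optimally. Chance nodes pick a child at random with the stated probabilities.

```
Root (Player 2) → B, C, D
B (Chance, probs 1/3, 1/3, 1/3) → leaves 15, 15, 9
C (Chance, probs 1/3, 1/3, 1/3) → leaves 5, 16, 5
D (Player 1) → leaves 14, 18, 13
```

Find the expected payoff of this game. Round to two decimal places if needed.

B (Chance): 1/3·15 + 1/3·15 + 1/3·9 = 13
C (Chance): 1/3·5 + 1/3·16 + 1/3·5 = 8.67
D (Player 1): max(14, 18, 13) = 18
Root (Player 2): min(13, 8.67, 18) = 8.67

8.67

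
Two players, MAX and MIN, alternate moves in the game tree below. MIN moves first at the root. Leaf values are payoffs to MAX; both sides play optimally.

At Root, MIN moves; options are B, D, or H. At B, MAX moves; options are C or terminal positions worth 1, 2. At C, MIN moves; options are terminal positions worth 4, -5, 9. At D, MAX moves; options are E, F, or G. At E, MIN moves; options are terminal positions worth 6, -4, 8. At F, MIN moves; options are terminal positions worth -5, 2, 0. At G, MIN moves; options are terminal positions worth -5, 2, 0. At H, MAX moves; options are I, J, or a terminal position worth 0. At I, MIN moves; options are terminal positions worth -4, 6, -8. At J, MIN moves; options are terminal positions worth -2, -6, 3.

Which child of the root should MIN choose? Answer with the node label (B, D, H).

D

C (MIN): min(4, -5, 9) = -5
B (MAX): max(-5, 1, 2) = 2
E (MIN): min(6, -4, 8) = -4
F (MIN): min(-5, 2, 0) = -5
G (MIN): min(-5, 2, 0) = -5
D (MAX): max(-4, -5, -5) = -4
I (MIN): min(-4, 6, -8) = -8
J (MIN): min(-2, -6, 3) = -6
H (MAX): max(-8, -6, 0) = 0
Root (MIN): min(2, -4, 0) = -4
MIN picks the child with the lowest value: D (value -4).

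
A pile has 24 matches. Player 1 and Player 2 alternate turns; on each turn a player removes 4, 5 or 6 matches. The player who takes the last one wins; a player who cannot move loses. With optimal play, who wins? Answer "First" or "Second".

Positions where the player to move wins (W) vs loses (L):
i:   0  1  2  3  4  5  6  7  8  9 10 11 12 13 14 15 16 17 18 19 20 21 22 23 24
     L  L  L  L  W  W  W  W  W  W  L  L  L  L  W  W  W  W  W  W  L  L  L  L  W
Position 24 is W, so the first player wins.

First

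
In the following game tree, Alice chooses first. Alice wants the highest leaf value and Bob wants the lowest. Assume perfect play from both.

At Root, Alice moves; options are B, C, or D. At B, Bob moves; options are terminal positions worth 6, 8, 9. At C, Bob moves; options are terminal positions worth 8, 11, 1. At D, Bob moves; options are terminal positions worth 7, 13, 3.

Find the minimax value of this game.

6

B (Bob): min(6, 8, 9) = 6
C (Bob): min(8, 11, 1) = 1
D (Bob): min(7, 13, 3) = 3
Root (Alice): max(6, 1, 3) = 6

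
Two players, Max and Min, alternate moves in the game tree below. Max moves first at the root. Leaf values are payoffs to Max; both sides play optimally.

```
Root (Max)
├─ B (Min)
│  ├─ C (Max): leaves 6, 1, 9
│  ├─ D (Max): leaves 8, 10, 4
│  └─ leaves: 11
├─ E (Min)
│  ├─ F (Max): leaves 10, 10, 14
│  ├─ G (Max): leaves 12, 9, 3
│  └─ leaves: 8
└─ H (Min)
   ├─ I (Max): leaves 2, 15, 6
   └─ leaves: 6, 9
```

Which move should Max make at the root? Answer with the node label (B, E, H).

B

C (Max): max(6, 1, 9) = 9
D (Max): max(8, 10, 4) = 10
B (Min): min(9, 10, 11) = 9
F (Max): max(10, 10, 14) = 14
G (Max): max(12, 9, 3) = 12
E (Min): min(14, 12, 8) = 8
I (Max): max(2, 15, 6) = 15
H (Min): min(15, 6, 9) = 6
Root (Max): max(9, 8, 6) = 9
Max picks the child with the highest value: B (value 9).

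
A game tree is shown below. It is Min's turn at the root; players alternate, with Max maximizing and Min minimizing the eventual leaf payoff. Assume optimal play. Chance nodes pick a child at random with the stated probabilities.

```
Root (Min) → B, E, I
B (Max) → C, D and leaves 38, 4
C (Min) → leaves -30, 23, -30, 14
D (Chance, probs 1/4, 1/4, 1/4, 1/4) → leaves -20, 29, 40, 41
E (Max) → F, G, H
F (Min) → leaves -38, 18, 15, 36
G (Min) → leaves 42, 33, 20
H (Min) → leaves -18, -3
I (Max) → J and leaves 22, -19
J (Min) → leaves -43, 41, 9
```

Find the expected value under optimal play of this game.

20

C (Min): min(-30, 23, -30, 14) = -30
D (Chance): 1/4·-20 + 1/4·29 + 1/4·40 + 1/4·41 = 22.5
B (Max): max(-30, 22.5, 38, 4) = 38
F (Min): min(-38, 18, 15, 36) = -38
G (Min): min(42, 33, 20) = 20
H (Min): min(-18, -3) = -18
E (Max): max(-38, 20, -18) = 20
J (Min): min(-43, 41, 9) = -43
I (Max): max(-43, 22, -19) = 22
Root (Min): min(38, 20, 22) = 20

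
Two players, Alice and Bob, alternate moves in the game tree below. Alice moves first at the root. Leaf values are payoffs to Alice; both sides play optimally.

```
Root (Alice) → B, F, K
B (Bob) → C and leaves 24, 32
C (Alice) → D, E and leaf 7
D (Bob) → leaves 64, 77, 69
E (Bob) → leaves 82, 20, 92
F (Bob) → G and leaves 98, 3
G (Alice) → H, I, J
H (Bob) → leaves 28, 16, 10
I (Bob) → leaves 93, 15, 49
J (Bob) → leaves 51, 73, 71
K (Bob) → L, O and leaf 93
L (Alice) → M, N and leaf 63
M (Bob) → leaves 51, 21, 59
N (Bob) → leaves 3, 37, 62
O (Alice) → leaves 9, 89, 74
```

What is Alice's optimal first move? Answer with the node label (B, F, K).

D (Bob): min(64, 77, 69) = 64
E (Bob): min(82, 20, 92) = 20
C (Alice): max(64, 20, 7) = 64
B (Bob): min(64, 24, 32) = 24
H (Bob): min(28, 16, 10) = 10
I (Bob): min(93, 15, 49) = 15
J (Bob): min(51, 73, 71) = 51
G (Alice): max(10, 15, 51) = 51
F (Bob): min(51, 98, 3) = 3
M (Bob): min(51, 21, 59) = 21
N (Bob): min(3, 37, 62) = 3
L (Alice): max(21, 3, 63) = 63
O (Alice): max(9, 89, 74) = 89
K (Bob): min(63, 89, 93) = 63
Root (Alice): max(24, 3, 63) = 63
Alice picks the child with the highest value: K (value 63).

K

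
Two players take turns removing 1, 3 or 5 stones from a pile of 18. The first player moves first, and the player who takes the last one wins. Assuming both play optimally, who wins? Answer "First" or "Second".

W/L table (W = player to move can force a win):
i:   0  1  2  3  4  5  6  7  8  9 10 11 12 13 14 15 16 17 18
     L  W  L  W  L  W  L  W  L  W  L  W  L  W  L  W  L  W  L
Position 18 is L, so the second player wins.

Second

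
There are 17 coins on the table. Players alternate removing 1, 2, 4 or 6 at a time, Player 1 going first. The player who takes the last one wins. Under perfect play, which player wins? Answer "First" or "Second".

First

i:   0  1  2  3  4  5  6  7  8  9 10 11 12 13 14 15 16 17
     L  W  W  L  W  W  W  W  L  W  W  L  W  W  W  W  L  W
Position 17 is W, so the first player wins.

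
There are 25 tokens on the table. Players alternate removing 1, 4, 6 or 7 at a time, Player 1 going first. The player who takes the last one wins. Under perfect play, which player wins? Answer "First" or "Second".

First

W/L table (W = player to move can force a win):
i:   0  1  2  3  4  5  6  7  8  9 10 11 12 13 14 15 16 17 18 19 20 21 22 23 24 25
     L  W  L  W  W  L  W  W  W  W  L  W  W  L  W  L  W  W  L  W  W  W  W  L  W  W
Position 25 is W, so the first player wins.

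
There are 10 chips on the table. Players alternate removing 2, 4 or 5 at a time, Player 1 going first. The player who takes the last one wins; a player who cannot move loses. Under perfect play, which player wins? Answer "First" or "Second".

Mark each pile size as W (mover wins) or L (mover loses):
i:   0  1  2  3  4  5  6  7  8  9 10
     L  L  W  W  W  W  W  L  L  W  W
Position 10 is W, so the first player wins.

First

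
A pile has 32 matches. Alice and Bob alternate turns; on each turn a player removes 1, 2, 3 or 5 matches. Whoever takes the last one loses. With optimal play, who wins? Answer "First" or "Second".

i:   0  1  2  3  4  5  6  7  8  9 10 11 12 13 14 15 16 17 18 19 20 21 22 23 24 25 26 27 28 29 30 31 32
     W  L  W  W  W  L  W  W  W  L  W  W  W  L  W  W  W  L  W  W  W  L  W  W  W  L  W  W  W  L  W  W  W
Position 32 is W, so the first player wins.

First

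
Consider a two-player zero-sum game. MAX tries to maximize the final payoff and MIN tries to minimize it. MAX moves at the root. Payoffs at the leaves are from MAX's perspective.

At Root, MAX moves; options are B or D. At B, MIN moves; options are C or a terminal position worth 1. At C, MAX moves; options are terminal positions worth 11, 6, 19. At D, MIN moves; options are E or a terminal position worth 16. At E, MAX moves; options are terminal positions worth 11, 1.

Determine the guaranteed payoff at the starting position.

11

C (MAX): max(11, 6, 19) = 19
B (MIN): min(19, 1) = 1
E (MAX): max(11, 1) = 11
D (MIN): min(11, 16) = 11
Root (MAX): max(1, 11) = 11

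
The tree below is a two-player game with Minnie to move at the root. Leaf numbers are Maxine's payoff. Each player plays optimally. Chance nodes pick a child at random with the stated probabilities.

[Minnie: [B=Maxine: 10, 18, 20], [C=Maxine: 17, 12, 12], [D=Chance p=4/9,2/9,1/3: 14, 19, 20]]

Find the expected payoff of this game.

B (Maxine): max(10, 18, 20) = 20
C (Maxine): max(17, 12, 12) = 17
D (Chance): 4/9·14 + 2/9·19 + 1/3·20 = 17.11
Root (Minnie): min(20, 17, 17.11) = 17

17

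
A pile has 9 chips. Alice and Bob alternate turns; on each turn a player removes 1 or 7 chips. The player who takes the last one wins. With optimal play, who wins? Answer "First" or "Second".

i:   0  1  2  3  4  5  6  7  8  9
     L  W  L  W  L  W  L  W  L  W
Position 9 is W, so the first player wins.

First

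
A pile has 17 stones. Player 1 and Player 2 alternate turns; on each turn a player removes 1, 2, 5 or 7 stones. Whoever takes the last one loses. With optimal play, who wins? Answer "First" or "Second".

First

W/L table (W = player to move can force a win):
i:   0  1  2  3  4  5  6  7  8  9 10 11 12 13 14 15 16 17
     W  L  W  W  L  W  W  L  W  W  L  W  W  L  W  W  L  W
Position 17 is W, so the first player wins.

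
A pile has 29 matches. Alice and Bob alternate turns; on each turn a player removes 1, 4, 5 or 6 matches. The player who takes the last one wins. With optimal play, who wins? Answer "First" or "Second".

Compute winning (W) and losing (L) positions by backward induction:
i:   0  1  2  3  4  5  6  7  8  9 10 11 12 13 14 15 16 17 18 19 20 21 22 23 24 25 26 27 28 29
     L  W  L  W  W  W  W  W  W  L  W  L  W  W  W  W  W  W  L  W  L  W  W  W  W  W  W  L  W  L
Position 29 is L, so the second player wins.

Second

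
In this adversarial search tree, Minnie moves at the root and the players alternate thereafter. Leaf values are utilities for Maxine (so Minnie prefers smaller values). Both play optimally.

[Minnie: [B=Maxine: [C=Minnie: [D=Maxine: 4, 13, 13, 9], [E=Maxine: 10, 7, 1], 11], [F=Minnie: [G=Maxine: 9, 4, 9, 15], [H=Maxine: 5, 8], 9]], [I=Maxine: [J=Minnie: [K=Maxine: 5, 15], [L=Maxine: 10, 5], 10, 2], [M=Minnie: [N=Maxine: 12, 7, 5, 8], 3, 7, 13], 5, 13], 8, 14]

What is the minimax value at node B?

D: max(4, 13, 13, 9) = 13
E: max(10, 7, 1) = 10
C: min(13, 10, 11) = 10
G: max(9, 4, 9, 15) = 15
H: max(5, 8) = 8
F: min(15, 8, 9) = 8
B: max(10, 8) = 10

10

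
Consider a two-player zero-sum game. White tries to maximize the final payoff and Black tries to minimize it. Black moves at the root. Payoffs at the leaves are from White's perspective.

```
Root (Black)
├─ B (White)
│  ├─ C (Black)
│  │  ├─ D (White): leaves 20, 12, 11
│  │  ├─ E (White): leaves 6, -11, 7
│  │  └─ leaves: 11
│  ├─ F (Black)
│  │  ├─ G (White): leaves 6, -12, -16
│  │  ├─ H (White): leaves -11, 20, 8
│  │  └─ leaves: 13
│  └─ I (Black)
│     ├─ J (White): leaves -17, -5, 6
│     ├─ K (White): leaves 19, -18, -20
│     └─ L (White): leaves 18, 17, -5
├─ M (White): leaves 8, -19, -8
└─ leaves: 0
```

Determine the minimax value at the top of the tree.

0

D (White): max(20, 12, 11) = 20
E (White): max(6, -11, 7) = 7
C (Black): min(20, 7, 11) = 7
G (White): max(6, -12, -16) = 6
H (White): max(-11, 20, 8) = 20
F (Black): min(6, 20, 13) = 6
J (White): max(-17, -5, 6) = 6
K (White): max(19, -18, -20) = 19
L (White): max(18, 17, -5) = 18
I (Black): min(6, 19, 18) = 6
B (White): max(7, 6, 6) = 7
M (White): max(8, -19, -8) = 8
Root (Black): min(7, 8, 0) = 0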